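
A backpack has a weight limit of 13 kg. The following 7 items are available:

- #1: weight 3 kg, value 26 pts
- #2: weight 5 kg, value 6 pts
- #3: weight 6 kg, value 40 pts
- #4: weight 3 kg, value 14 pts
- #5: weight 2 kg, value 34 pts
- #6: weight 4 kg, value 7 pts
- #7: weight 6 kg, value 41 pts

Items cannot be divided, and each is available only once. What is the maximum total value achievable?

101 pts

This is a 0/1 knapsack; check combinations near the capacity.
- #1+#5+#7: weight 3+2+6=11, value 26+34+41=101
- #1+#3+#5: weight 3+6+2=11, value 26+40+34=100
- #4+#5+#7: weight 3+2+6=11, value 14+34+41=89
- #3+#4+#5: weight 6+3+2=11, value 40+14+34=88
Best: 101 pts.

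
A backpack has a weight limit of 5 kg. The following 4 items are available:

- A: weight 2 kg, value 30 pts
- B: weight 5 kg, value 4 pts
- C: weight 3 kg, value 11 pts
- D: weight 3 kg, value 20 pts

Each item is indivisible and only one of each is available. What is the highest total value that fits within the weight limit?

50 pts

This is a 0/1 knapsack; check combinations near the capacity.
- A+D: weight 2+3=5, value 30+20=50
- A+C: weight 2+3=5, value 30+11=41
- A: weight 2, value 30
- D: weight 3, value 20
- C: weight 3, value 11
Best: 50 pts.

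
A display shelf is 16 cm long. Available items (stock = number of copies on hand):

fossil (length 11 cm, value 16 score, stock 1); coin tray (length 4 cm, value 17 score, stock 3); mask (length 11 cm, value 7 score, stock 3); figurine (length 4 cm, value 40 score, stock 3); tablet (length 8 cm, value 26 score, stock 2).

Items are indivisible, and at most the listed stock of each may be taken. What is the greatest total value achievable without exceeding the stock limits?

137 score

Top feasible selections:
- 1×coin tray + 3×figurine: length 16, value 137
- 3×figurine: length 12, value 120
- 2×coin tray + 2×figurine: length 16, value 114
Best: 137 score.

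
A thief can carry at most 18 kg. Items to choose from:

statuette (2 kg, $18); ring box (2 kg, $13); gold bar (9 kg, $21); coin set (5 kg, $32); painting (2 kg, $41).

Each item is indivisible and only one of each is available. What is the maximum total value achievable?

$112

This is a 0/1 knapsack; check combinations near the capacity.
- statuette+gold bar+coin set+painting: weight 2+9+5+2=18, value 18+21+32+41=112
- ring box+gold bar+coin set+painting: weight 2+9+5+2=18, value 13+21+32+41=107
- statuette+ring box+coin set+painting: weight 2+2+5+2=11, value 18+13+32+41=104
- gold bar+coin set+painting: weight 9+5+2=16, value 21+32+41=94
Best: $112.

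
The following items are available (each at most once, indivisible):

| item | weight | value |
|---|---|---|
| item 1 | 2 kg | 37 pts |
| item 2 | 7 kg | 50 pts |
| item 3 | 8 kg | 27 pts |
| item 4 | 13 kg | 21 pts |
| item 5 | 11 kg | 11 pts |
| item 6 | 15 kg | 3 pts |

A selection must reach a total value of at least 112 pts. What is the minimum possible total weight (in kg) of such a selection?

Subsets with value ≥ 112, sorted by total weight:
- item 1+item 2+item 3: weight 17, value 114
- item 1+item 2+item 3+item 5: weight 28, value 125
- item 1+item 2+item 3+item 4: weight 30, value 135
Minimum weight: 17 kg.

17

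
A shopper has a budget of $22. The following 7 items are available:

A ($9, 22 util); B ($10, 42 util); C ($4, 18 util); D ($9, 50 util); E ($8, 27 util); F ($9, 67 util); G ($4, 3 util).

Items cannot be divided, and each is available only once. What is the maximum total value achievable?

Check high-value combinations within $22:
- C+D+F: cost 4+9+9=22, value 18+50+67=135
- D+F+G: cost 9+9+4=22, value 50+67+3=120
- D+F: cost 9+9=18, value 50+67=117
- C+E+F: cost 4+8+9=21, value 18+27+67=112
- B+F: cost 10+9=19, value 42+67=109
Best: 135 util.

135 util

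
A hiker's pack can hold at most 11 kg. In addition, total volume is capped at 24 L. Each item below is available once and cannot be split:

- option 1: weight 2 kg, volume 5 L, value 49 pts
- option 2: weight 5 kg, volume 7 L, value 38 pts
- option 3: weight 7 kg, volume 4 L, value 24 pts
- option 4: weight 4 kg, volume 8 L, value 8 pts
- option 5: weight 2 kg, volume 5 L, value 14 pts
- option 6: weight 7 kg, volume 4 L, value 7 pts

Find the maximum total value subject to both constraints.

Feasible sets respecting both limits:
- option 1+option 2+option 5: weight 9, volume 17, value 101
- option 1+option 2+option 4: weight 11, volume 20, value 95
- option 1+option 2: weight 7, volume 12, value 87
Best: 101 pts.

101 pts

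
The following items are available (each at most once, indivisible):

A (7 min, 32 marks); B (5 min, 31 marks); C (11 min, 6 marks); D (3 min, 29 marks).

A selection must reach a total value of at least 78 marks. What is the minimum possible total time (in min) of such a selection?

Subsets with value ≥ 78, sorted by total time:
- A+B+D: time 15, value 92
- A+B+C+D: time 26, value 98
Minimum time: 15 min.

15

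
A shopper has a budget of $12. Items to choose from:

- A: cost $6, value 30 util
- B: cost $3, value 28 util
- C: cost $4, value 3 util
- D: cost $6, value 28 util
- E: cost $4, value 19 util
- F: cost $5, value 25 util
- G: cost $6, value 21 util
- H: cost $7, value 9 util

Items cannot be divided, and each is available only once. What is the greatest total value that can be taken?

72 util

Check high-value combinations within $12:
- B+E+F: cost 3+4+5=12, value 28+19+25=72
- A+B: cost 6+3=9, value 30+28=58
- A+D: cost 6+6=12, value 30+28=58
Best: 72 util.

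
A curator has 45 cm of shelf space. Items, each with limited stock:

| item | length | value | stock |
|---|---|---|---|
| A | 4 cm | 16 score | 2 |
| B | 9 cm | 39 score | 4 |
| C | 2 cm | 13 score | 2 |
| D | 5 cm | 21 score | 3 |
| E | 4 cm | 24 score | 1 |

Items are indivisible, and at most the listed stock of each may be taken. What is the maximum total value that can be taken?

209 score

Top feasible selections:
- 3×B + 2×C + 2×D + 1×E: length 45, value 209
- 1×A + 2×B + 2×C + 3×D + 1×E: length 45, value 207
Best: 209 score.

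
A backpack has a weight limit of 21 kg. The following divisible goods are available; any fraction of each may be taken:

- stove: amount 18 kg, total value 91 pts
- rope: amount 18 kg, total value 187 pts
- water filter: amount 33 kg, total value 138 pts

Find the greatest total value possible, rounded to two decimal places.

202.17

Take in order of value per unit:
- rope (187/18 per unit): all 18 → value 187, running total 187.00
- stove (91/18 per unit): 3 of 18 → value 3×91/18 = 15.1667, running total 202.17
Total 202.17.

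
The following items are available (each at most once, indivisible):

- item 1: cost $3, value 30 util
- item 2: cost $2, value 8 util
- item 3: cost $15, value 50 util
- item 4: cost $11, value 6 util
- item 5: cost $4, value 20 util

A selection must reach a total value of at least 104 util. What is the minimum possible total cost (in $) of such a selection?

24

Subsets with value ≥ 104, sorted by total cost:
- item 1+item 2+item 3+item 5: cost 24, value 108
- item 1+item 3+item 4+item 5: cost 33, value 106
Minimum cost: 24 $.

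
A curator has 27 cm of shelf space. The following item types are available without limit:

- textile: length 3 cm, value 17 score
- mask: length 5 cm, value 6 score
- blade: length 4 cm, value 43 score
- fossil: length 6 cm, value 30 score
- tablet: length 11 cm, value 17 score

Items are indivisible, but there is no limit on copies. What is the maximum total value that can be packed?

275 score

Best value-per-unit is blade at 43/4; filling with it alone gives 6×43 = 258.
Optimal mix: 1×textile + 6×blade → length 27, value 275.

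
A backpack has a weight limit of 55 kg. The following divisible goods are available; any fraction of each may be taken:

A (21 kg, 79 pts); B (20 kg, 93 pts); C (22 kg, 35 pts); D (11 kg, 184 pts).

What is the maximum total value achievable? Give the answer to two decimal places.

Take in order of value per unit:
- D (184/11 per unit): all 11 → value 184, running total 184.00
- B (93/20 per unit): all 20 → value 93, running total 277.00
- A (79/21 per unit): all 21 → value 79, running total 356.00
- C (35/22 per unit): 3 of 22 → value 3×35/22 = 4.7727, running total 360.77
Total 360.77.

360.77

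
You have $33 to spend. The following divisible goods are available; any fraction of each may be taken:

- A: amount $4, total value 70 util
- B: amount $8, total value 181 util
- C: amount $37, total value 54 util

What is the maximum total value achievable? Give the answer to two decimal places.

Take in order of value per unit:
- B (181/8 per unit): all 8 → value 181, running total 181.00
- A (70/4 per unit): all 4 → value 70, running total 251.00
- C (54/37 per unit): 21 of 37 → value 21×54/37 = 30.6486, running total 281.65
Total 281.65.

281.65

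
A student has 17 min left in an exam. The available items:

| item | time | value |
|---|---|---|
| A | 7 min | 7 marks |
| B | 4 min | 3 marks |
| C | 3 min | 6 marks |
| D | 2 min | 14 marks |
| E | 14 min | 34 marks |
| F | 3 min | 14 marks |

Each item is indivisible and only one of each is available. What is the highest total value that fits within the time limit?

48 marks

Check high-value combinations within 17 min:
- D+E: time 2+14=16, value 14+34=48
- E+F: time 14+3=17, value 34+14=48
- A+C+D+F: time 7+3+2+3=15, value 7+6+14+14=41
- C+E: time 3+14=17, value 6+34=40
- A+B+D+F: time 7+4+2+3=16, value 7+3+14+14=38
Best: 48 marks.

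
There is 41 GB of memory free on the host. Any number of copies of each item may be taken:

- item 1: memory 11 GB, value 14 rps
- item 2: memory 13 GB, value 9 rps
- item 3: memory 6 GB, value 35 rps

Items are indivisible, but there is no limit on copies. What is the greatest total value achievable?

210 rps

Best value-per-unit is item 3 at 35/6, and filling with it alone uses memory 6×6=36. No mix of the others beats 6×35 = 210.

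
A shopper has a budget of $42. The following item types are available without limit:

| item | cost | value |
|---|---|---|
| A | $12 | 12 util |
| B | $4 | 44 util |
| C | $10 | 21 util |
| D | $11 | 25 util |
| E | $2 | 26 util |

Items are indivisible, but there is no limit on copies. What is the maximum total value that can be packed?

Best value-per-unit is E at 26/2, and filling with it alone uses cost 21×2=42. No mix of the others beats 21×26 = 546.

546 util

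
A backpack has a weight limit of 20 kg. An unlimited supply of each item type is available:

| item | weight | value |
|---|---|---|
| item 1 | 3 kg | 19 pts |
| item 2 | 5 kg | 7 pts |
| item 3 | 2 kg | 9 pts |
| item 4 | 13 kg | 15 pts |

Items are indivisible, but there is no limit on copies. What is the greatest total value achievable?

123 pts

Best value-per-unit is item 1 at 19/3; filling with it alone gives 6×19 = 114.
Optimal mix: 6×item 1 + 1×item 3 → weight 20, value 123.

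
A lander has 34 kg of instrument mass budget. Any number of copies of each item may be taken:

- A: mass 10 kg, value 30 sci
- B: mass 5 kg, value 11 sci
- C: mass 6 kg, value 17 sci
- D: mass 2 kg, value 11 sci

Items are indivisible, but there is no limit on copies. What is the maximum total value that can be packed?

187 sci

Best value-per-unit is D at 11/2, and filling with it alone uses mass 17×2=34. No mix of the others beats 17×11 = 187.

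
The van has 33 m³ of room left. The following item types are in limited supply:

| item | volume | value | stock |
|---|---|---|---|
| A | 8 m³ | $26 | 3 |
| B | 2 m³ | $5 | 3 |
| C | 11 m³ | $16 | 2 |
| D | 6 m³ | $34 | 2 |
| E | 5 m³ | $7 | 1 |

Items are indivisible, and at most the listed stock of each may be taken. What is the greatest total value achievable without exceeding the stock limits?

$130

Top feasible selections:
- 2×A + 2×B + 2×D: volume 32, value 130
- 2×A + 2×D + 1×E: volume 33, value 127
Best: $130.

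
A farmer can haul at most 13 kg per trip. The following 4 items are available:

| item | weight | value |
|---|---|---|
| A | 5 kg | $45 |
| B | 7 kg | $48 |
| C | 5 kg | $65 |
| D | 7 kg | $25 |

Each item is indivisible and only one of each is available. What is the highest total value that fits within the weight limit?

$113

Check high-value combinations within 13 kg:
- B+C: weight 7+5=12, value 48+65=113
- A+C: weight 5+5=10, value 45+65=110
- A+B: weight 5+7=12, value 45+48=93
Best: $113.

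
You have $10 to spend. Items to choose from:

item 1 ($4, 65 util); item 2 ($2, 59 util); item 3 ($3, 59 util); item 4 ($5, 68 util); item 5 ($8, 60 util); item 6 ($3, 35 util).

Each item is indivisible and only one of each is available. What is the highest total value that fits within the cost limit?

186 util

This is a 0/1 knapsack; check combinations near the capacity.
- item 2+item 3+item 4: cost 2+3+5=10, value 59+59+68=186
- item 1+item 2+item 3: cost 4+2+3=9, value 65+59+59=183
- item 2+item 4+item 6: cost 2+5+3=10, value 59+68+35=162
- item 1+item 2+item 6: cost 4+2+3=9, value 65+59+35=159
- item 1+item 3+item 6: cost 4+3+3=10, value 65+59+35=159
Best: 186 util.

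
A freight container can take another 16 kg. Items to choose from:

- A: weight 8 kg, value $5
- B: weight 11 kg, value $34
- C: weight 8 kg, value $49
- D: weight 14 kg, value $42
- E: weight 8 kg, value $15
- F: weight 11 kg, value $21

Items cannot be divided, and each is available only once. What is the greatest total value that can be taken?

$64

This is a 0/1 knapsack; check combinations near the capacity.
- C+E: weight 8+8=16, value 49+15=64
- A+C: weight 8+8=16, value 5+49=54
- C: weight 8, value 49
Best: $64.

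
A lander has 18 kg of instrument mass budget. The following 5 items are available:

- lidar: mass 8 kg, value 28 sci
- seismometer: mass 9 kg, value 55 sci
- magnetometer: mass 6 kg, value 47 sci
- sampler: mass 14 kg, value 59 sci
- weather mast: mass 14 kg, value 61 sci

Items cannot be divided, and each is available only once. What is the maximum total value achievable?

Check high-value combinations within 18 kg:
- seismometer+magnetometer: mass 9+6=15, value 55+47=102
- lidar+seismometer: mass 8+9=17, value 28+55=83
- lidar+magnetometer: mass 8+6=14, value 28+47=75
- weather mast: mass 14, value 61
Best: 102 sci.

102 sci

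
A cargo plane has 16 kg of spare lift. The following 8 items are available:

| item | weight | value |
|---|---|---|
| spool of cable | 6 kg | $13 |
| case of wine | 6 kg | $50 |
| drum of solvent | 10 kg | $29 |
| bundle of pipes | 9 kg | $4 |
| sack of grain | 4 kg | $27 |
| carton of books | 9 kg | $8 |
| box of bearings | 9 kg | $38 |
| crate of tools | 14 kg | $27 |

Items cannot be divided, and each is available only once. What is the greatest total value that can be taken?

$90

Check high-value combinations within 16 kg:
- spool of cable+case of wine+sack of grain: weight 6+6+4=16, value 13+50+27=90
- case of wine+box of bearings: weight 6+9=15, value 50+38=88
- case of wine+drum of solvent: weight 6+10=16, value 50+29=79
- case of wine+sack of grain: weight 6+4=10, value 50+27=77
- sack of grain+box of bearings: weight 4+9=13, value 27+38=65
Best: $90.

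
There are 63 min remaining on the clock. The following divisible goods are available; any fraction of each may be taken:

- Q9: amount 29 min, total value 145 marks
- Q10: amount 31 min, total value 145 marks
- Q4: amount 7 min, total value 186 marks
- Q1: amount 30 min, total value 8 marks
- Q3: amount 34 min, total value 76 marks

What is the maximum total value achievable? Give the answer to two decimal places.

457.29

Take in order of value per unit:
- Q4 (186/7 per unit): all 7 → value 186, running total 186.00
- Q9 (145/29 per unit): all 29 → value 145, running total 331.00
- Q10 (145/31 per unit): 27 of 31 → value 27×145/31 = 126.2903, running total 457.29
Total 457.29.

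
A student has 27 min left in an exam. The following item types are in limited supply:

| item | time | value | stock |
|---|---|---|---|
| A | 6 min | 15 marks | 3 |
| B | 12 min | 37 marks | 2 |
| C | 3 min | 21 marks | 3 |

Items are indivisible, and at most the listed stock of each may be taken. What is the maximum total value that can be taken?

115 marks

Top feasible selections:
- 1×A + 1×B + 3×C: time 27, value 115
- 3×A + 3×C: time 27, value 108
- 1×B + 3×C: time 21, value 100
- 2×B + 1×C: time 27, value 95
Best: 115 marks.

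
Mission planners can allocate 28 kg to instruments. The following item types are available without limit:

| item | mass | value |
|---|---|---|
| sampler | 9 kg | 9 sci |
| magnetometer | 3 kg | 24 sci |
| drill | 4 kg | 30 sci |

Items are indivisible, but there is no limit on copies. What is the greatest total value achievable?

Best value-per-unit is magnetometer at 24/3; filling with it alone gives 9×24 = 216.
Optimal mix: 8×magnetometer + 1×drill → mass 28, value 222.

222 sci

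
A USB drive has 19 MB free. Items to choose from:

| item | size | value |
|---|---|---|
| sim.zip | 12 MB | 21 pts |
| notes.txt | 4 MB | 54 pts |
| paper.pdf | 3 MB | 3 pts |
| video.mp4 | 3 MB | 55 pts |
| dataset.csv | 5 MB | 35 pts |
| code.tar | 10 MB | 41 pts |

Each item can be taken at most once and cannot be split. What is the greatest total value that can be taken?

150 pts

Check high-value combinations within 19 MB:
- notes.txt+video.mp4+code.tar: size 4+3+10=17, value 54+55+41=150
- notes.txt+paper.pdf+video.mp4+dataset.csv: size 4+3+3+5=15, value 54+3+55+35=147
- notes.txt+video.mp4+dataset.csv: size 4+3+5=12, value 54+55+35=144
- video.mp4+dataset.csv+code.tar: size 3+5+10=18, value 55+35+41=131
- sim.zip+notes.txt+video.mp4: size 12+4+3=19, value 21+54+55=130
Best: 150 pts.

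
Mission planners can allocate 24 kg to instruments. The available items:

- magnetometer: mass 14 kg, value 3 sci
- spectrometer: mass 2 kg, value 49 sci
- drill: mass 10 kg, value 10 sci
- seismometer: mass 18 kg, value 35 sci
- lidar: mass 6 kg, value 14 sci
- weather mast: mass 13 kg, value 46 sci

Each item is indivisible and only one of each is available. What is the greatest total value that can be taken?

Check high-value combinations within 24 kg:
- spectrometer+lidar+weather mast: mass 2+6+13=21, value 49+14+46=109
- spectrometer+weather mast: mass 2+13=15, value 49+46=95
- spectrometer+seismometer: mass 2+18=20, value 49+35=84
- spectrometer+drill+lidar: mass 2+10+6=18, value 49+10+14=73
Best: 109 sci.

109 sci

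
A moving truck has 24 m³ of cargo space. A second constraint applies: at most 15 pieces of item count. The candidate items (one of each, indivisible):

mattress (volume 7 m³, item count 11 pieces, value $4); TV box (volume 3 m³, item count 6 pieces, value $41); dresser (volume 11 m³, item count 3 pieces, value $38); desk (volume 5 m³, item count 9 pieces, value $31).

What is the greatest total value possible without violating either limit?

Feasible sets respecting both limits:
- TV box+dresser: volume 14, item count 9, value 79
- TV box+desk: volume 8, item count 15, value 72
- dresser+desk: volume 16, item count 12, value 69
- mattress+dresser: volume 18, item count 14, value 42
Best: $79.

$79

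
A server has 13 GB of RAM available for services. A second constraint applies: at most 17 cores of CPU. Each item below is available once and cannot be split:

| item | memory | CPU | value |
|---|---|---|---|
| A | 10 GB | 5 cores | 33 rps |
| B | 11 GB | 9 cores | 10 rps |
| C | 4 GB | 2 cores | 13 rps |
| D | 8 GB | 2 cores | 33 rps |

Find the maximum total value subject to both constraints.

Feasible sets respecting both limits:
- C+D: memory 12, CPU 4, value 46
- A: memory 10, CPU 5, value 33
- D: memory 8, CPU 2, value 33
Best: 46 rps.

46 rps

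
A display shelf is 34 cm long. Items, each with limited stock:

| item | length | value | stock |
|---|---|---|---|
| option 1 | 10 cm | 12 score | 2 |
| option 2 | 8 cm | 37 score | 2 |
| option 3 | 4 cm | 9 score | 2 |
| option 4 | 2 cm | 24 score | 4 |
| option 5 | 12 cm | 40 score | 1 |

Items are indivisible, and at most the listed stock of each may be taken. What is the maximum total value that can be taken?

188 score

Top feasible selections:
- 2×option 2 + 2×option 3 + 4×option 4: length 32, value 188
- 2×option 2 + 3×option 4 + 1×option 5: length 34, value 186
- 1×option 2 + 1×option 3 + 4×option 4 + 1×option 5: length 32, value 182
Best: 188 score.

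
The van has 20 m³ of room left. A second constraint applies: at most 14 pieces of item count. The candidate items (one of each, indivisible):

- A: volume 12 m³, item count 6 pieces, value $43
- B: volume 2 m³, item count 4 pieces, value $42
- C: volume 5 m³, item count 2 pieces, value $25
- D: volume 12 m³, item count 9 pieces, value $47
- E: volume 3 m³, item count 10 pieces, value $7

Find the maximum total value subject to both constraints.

Feasible sets respecting both limits:
- A+B+C: volume 19, item count 12, value 110
- B+D: volume 14, item count 13, value 89
- A+B: volume 14, item count 10, value 85
- C+D: volume 17, item count 11, value 72
Best: $110.

$110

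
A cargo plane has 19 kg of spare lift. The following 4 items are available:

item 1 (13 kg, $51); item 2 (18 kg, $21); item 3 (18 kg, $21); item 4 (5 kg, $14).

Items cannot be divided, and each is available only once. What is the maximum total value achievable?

$65

Check high-value combinations within 19 kg:
- item 1+item 4: weight 13+5=18, value 51+14=65
- item 1: weight 13, value 51
- item 2: weight 18, value 21
- item 3: weight 18, value 21
Best: $65.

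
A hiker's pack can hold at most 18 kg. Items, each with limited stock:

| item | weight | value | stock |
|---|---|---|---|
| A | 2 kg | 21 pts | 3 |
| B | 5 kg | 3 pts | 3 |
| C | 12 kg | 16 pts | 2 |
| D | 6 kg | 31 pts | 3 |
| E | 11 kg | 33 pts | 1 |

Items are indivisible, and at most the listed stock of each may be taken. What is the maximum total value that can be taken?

125 pts

Best selections within weight 18 and stock limits:
- 3×A + 2×D: weight 18, value 125
- 2×A + 2×D: weight 16, value 104
- 3×A + 1×B + 1×D: weight 17, value 97
Best: 125 pts.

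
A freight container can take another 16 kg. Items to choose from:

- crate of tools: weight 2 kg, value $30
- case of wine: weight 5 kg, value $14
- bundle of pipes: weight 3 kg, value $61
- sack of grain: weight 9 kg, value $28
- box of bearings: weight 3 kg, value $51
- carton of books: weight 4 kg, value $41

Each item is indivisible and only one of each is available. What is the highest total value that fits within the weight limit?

$183

Check high-value combinations within 16 kg:
- crate of tools+bundle of pipes+box of bearings+carton of books: weight 2+3+3+4=12, value 30+61+51+41=183
- case of wine+bundle of pipes+box of bearings+carton of books: weight 5+3+3+4=15, value 14+61+51+41=167
- crate of tools+case of wine+bundle of pipes+box of bearings: weight 2+5+3+3=13, value 30+14+61+51=156
- bundle of pipes+box of bearings+carton of books: weight 3+3+4=10, value 61+51+41=153
Best: $183.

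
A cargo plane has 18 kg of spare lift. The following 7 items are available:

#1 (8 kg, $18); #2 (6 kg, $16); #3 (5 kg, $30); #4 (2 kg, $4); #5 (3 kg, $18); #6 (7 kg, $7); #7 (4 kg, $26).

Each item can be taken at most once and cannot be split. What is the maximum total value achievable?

$90

This is a 0/1 knapsack; check combinations near the capacity.
- #2+#3+#5+#7: weight 6+5+3+4=18, value 16+30+18+26=90
- #3+#4+#5+#7: weight 5+2+3+4=14, value 30+4+18+26=78
- #2+#3+#4+#7: weight 6+5+2+4=17, value 16+30+4+26=76
Best: $90.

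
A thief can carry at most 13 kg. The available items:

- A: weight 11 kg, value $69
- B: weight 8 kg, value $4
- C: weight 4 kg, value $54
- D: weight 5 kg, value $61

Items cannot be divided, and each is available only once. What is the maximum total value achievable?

$115

Check high-value combinations within 13 kg:
- C+D: weight 4+5=9, value 54+61=115
- A: weight 11, value 69
- B+D: weight 8+5=13, value 4+61=65
Best: $115.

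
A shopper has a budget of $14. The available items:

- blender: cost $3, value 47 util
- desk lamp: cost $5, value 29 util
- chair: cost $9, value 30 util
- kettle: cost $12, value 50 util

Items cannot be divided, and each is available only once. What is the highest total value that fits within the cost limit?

Check high-value combinations within $14:
- blender+chair: cost 3+9=12, value 47+30=77
- blender+desk lamp: cost 3+5=8, value 47+29=76
- desk lamp+chair: cost 5+9=14, value 29+30=59
Best: 77 util.

77 util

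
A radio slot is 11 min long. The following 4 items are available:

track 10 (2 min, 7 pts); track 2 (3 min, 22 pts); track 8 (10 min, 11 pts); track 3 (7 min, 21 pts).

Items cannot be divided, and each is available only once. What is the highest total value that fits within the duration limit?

Check high-value combinations within 11 min:
- track 2+track 3: duration 3+7=10, value 22+21=43
- track 10+track 2: duration 2+3=5, value 7+22=29
- track 10+track 3: duration 2+7=9, value 7+21=28
Best: 43 pts.

43 pts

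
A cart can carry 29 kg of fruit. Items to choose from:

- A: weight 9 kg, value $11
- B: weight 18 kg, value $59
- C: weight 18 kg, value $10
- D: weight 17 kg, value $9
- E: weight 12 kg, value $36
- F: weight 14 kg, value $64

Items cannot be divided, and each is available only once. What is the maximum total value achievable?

$100

Check high-value combinations within 29 kg:
- E+F: weight 12+14=26, value 36+64=100
- A+F: weight 9+14=23, value 11+64=75
- A+B: weight 9+18=27, value 11+59=70
- F: weight 14, value 64
- B: weight 18, value 59
Best: $100.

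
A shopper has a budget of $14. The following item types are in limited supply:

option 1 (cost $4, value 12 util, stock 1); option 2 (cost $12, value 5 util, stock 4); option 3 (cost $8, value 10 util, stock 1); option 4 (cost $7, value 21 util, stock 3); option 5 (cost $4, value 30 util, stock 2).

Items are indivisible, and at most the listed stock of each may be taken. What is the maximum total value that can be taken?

72 util

Top feasible selections:
- 1×option 1 + 2×option 5: cost 12, value 72
- 2×option 5: cost 8, value 60
Best: 72 util.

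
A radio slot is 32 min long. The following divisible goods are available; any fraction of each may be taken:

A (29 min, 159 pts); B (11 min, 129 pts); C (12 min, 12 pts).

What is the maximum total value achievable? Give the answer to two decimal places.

244.14

Take in order of value per unit:
- B (129/11 per unit): all 11 → value 129, running total 129.00
- A (159/29 per unit): 21 of 29 → value 21×159/29 = 115.1379, running total 244.14
Total 244.14.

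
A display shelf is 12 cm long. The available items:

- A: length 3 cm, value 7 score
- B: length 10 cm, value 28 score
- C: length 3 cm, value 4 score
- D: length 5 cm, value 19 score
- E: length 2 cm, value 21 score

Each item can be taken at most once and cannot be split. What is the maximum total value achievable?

This is a 0/1 knapsack; check combinations near the capacity.
- B+E: length 10+2=12, value 28+21=49
- A+D+E: length 3+5+2=10, value 7+19+21=47
- C+D+E: length 3+5+2=10, value 4+19+21=44
- D+E: length 5+2=7, value 19+21=40
- A+C+E: length 3+3+2=8, value 7+4+21=32
Best: 49 score.

49 score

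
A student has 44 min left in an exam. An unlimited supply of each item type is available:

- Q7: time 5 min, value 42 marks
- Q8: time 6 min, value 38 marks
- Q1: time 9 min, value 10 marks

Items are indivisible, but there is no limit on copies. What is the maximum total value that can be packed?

336 marks

Best value-per-unit is Q7 at 42/5, and filling with it alone uses time 8×5=40. No mix of the others beats 8×42 = 336.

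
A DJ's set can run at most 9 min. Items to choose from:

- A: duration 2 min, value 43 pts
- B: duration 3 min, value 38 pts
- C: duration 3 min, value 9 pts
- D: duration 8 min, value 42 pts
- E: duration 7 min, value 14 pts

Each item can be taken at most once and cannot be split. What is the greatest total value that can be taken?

Check high-value combinations within 9 min:
- A+B+C: duration 2+3+3=8, value 43+38+9=90
- A+B: duration 2+3=5, value 43+38=81
- A+E: duration 2+7=9, value 43+14=57
- A+C: duration 2+3=5, value 43+9=52
Best: 90 pts.

90 pts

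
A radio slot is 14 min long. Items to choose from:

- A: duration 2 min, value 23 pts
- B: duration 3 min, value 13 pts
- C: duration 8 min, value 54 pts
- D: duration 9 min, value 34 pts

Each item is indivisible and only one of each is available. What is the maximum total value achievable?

Check high-value combinations within 14 min:
- A+B+C: duration 2+3+8=13, value 23+13+54=90
- A+C: duration 2+8=10, value 23+54=77
- A+B+D: duration 2+3+9=14, value 23+13+34=70
- B+C: duration 3+8=11, value 13+54=67
- A+D: duration 2+9=11, value 23+34=57
Best: 90 pts.

90 pts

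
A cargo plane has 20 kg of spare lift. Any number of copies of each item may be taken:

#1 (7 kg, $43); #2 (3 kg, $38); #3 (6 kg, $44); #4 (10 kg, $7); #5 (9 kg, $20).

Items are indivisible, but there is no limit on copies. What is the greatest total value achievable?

Best value-per-unit is #2 at 38/3, and filling with it alone uses weight 6×3=18. No mix of the others beats 6×38 = 228.

$228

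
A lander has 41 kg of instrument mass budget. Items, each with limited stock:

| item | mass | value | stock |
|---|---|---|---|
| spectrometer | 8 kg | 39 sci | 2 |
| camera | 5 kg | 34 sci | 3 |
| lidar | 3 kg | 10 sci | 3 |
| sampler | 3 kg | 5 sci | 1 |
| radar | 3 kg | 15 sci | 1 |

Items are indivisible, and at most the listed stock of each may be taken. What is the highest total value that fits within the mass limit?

215 sci

Top feasible selections:
- 2×spectrometer + 3×camera + 2×lidar + 1×radar: mass 40, value 215
- 2×spectrometer + 3×camera + 1×lidar + 1×sampler + 1×radar: mass 40, value 210
- 2×spectrometer + 3×camera + 3×lidar: mass 40, value 210
Best: 215 sci.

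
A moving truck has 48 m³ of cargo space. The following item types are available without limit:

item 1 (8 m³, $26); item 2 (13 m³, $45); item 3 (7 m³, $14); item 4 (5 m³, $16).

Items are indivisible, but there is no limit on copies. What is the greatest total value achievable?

Best value-per-unit is item 2 at 45/13; filling with it alone gives 3×45 = 135.
Optimal mix: 1×item 1 + 3×item 2 → volume 47, value 161.

$161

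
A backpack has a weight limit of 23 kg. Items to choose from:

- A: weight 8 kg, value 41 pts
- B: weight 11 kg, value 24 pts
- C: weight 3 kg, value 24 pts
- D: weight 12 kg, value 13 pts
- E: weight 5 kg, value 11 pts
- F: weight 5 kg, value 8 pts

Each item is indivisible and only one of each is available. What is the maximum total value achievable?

89 pts

Check high-value combinations within 23 kg:
- A+B+C: weight 8+11+3=22, value 41+24+24=89
- A+C+E+F: weight 8+3+5+5=21, value 41+24+11+8=84
- A+C+D: weight 8+3+12=23, value 41+24+13=78
- A+C+E: weight 8+3+5=16, value 41+24+11=76
- A+C+F: weight 8+3+5=16, value 41+24+8=73
Best: 89 pts.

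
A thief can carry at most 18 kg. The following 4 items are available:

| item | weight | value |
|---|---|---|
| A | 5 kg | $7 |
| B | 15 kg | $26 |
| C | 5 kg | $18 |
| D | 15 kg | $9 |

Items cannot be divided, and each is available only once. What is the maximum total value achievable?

This is a 0/1 knapsack; check combinations near the capacity.
- B: weight 15, value 26
- A+C: weight 5+5=10, value 7+18=25
- C: weight 5, value 18
- D: weight 15, value 9
Best: $26.

$26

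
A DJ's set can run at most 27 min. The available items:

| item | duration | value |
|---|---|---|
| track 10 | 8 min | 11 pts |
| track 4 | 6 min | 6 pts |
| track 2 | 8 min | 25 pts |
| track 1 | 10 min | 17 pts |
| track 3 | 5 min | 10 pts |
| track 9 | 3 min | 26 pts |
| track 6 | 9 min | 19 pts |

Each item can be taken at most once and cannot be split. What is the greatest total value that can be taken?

Check high-value combinations within 27 min:
- track 2+track 3+track 9+track 6: duration 8+5+3+9=25, value 25+10+26+19=80
- track 2+track 1+track 3+track 9: duration 8+10+5+3=26, value 25+17+10+26=78
- track 4+track 2+track 9+track 6: duration 6+8+3+9=26, value 6+25+26+19=76
- track 4+track 2+track 1+track 9: duration 6+8+10+3=27, value 6+25+17+26=74
Best: 80 pts.

80 pts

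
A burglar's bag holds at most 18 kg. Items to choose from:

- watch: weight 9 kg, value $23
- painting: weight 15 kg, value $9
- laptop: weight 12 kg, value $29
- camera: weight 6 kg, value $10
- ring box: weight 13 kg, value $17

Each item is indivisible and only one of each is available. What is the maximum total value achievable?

This is a 0/1 knapsack; check combinations near the capacity.
- laptop+camera: weight 12+6=18, value 29+10=39
- watch+camera: weight 9+6=15, value 23+10=33
- laptop: weight 12, value 29
Best: $39.

$39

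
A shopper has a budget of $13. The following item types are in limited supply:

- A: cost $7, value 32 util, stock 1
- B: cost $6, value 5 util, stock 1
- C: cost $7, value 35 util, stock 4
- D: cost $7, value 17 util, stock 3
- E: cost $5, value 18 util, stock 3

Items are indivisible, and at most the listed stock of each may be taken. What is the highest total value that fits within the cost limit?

53 util

Best selections within cost 13 and stock limits:
- 1×C + 1×E: cost 12, value 53
- 1×A + 1×E: cost 12, value 50
- 1×B + 1×C: cost 13, value 40
Best: 53 util.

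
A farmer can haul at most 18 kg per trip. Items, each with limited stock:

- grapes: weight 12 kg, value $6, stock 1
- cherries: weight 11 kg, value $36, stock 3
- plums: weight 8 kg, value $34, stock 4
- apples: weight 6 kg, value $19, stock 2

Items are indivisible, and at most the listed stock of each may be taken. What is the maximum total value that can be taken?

Top feasible selections:
- 2×plums: weight 16, value 68
- 1×cherries + 1×apples: weight 17, value 55
- 1×plums + 1×apples: weight 14, value 53
- 2×apples: weight 12, value 38
Best: $68.

$68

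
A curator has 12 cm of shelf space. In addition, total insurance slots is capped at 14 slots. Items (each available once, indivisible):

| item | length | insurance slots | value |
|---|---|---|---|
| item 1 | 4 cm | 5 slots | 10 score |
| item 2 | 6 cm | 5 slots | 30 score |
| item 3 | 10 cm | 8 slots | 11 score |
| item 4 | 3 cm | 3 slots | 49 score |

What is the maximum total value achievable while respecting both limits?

Feasible sets respecting both limits:
- item 2+item 4: length 9, insurance slots 8, value 79
- item 1+item 4: length 7, insurance slots 8, value 59
- item 4: length 3, insurance slots 3, value 49
- item 1+item 2: length 10, insurance slots 10, value 40
Best: 79 score.

79 score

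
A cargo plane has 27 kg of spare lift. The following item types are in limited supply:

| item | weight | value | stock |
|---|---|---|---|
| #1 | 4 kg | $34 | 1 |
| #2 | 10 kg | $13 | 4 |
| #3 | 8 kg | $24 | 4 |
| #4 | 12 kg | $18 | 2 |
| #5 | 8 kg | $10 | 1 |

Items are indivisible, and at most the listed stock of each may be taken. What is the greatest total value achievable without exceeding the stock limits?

$82

Top feasible selections:
- 1×#1 + 2×#3: weight 20, value 82
- 1×#1 + 1×#3 + 1×#4: weight 24, value 76
Best: $82.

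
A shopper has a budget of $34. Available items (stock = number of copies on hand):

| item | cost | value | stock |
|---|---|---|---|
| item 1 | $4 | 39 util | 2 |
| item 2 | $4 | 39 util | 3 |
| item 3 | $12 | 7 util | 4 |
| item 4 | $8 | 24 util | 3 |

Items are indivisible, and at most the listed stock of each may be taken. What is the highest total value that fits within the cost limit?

219 util

Top feasible selections:
- 2×item 1 + 3×item 2 + 1×item 4: cost 28, value 219
- 1×item 1 + 3×item 2 + 2×item 4: cost 32, value 204
Best: 219 util.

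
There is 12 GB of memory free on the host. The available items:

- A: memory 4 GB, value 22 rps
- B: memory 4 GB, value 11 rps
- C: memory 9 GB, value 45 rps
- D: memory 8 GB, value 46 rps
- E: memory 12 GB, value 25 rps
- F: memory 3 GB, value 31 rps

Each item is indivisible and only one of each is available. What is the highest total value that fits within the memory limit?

77 rps

Check high-value combinations within 12 GB:
- D+F: memory 8+3=11, value 46+31=77
- C+F: memory 9+3=12, value 45+31=76
- A+D: memory 4+8=12, value 22+46=68
Best: 77 rps.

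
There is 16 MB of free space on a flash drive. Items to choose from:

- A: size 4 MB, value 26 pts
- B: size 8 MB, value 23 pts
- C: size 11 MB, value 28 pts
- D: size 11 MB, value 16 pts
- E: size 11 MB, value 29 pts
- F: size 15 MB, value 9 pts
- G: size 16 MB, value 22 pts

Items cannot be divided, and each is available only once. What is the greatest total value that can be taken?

Check high-value combinations within 16 MB:
- A+E: size 4+11=15, value 26+29=55
- A+C: size 4+11=15, value 26+28=54
- A+B: size 4+8=12, value 26+23=49
- A+D: size 4+11=15, value 26+16=42
Best: 55 pts.

55 pts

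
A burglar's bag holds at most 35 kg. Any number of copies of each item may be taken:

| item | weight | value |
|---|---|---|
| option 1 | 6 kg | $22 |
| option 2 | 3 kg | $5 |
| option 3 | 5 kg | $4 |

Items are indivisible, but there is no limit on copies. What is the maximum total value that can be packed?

Best value-per-unit is option 1 at 22/6; filling with it alone gives 5×22 = 110.
Optimal mix: 5×option 1 + 1×option 2 → weight 33, value 115.

$115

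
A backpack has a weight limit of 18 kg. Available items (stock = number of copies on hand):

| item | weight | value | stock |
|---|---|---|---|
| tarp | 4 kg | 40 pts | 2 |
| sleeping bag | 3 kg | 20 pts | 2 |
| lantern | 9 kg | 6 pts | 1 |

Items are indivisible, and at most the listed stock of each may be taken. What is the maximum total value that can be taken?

Top feasible selections:
- 2×tarp + 2×sleeping bag: weight 14, value 120
- 2×tarp + 1×sleeping bag: weight 11, value 100
Best: 120 pts.

120 pts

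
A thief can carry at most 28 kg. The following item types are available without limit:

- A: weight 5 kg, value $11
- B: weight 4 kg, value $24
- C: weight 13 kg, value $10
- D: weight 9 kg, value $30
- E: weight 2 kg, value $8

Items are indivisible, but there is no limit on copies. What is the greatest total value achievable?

Best value-per-unit is B at 24/4, and filling with it alone uses weight 7×4=28. No mix of the others beats 7×24 = 168.

$168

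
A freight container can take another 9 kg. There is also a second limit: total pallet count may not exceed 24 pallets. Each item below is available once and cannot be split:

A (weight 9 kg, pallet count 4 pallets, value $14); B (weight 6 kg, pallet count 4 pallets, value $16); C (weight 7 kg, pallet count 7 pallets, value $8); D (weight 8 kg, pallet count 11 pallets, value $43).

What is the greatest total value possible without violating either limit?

Feasible sets respecting both limits:
- D: weight 8, pallet count 11, value 43
- B: weight 6, pallet count 4, value 16
- A: weight 9, pallet count 4, value 14
- C: weight 7, pallet count 7, value 8
Best: $43.

$43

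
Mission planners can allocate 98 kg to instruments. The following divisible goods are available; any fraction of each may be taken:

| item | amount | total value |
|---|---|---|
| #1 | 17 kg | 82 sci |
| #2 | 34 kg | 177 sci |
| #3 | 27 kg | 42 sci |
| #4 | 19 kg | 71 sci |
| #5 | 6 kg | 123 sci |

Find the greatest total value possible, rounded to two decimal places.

Take in order of value per unit:
- #5 (123/6 per unit): all 6 → value 123, running total 123.00
- #2 (177/34 per unit): all 34 → value 177, running total 300.00
- #1 (82/17 per unit): all 17 → value 82, running total 382.00
- #4 (71/19 per unit): all 19 → value 71, running total 453.00
- #3 (42/27 per unit): 22 of 27 → value 22×42/27 = 34.2222, running total 487.22
Total 487.22.

487.22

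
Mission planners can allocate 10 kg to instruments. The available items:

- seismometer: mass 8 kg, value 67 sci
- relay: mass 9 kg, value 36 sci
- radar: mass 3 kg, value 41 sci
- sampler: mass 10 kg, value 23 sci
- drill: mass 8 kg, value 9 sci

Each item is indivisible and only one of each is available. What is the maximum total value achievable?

67 sci

Check high-value combinations within 10 kg:
- seismometer: mass 8, value 67
- radar: mass 3, value 41
- relay: mass 9, value 36
- sampler: mass 10, value 23
Best: 67 sci.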